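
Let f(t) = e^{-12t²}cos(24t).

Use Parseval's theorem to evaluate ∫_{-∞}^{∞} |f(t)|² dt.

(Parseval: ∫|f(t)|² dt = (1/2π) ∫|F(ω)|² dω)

∫|f(t)|² dt = \frac{\sqrt{6} \sqrt{\pi} \left(1 + e^{24}\right)}{24 e^{24}}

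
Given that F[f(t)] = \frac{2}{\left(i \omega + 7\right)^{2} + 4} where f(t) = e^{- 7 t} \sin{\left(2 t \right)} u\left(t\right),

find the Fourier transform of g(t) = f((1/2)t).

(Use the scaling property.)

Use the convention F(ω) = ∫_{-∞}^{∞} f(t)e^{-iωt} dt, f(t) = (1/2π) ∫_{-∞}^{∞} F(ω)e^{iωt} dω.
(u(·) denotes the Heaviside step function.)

F[g](ω) = \frac{4}{\left(2 i \omega + 7\right)^{2} + 4}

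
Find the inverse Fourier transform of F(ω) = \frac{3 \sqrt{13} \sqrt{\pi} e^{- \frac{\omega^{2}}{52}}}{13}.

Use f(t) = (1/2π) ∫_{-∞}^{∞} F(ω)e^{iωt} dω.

f(t) = 3 e^{- 13 t^{2}}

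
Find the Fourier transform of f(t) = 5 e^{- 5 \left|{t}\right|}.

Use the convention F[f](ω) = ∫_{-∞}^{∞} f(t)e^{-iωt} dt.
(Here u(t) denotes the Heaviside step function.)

F(ω) = \frac{50}{\omega^{2} + 25}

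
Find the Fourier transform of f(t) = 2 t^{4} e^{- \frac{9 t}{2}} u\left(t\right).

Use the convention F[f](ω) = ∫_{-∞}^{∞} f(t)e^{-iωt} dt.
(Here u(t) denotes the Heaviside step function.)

F(ω) = \frac{1536}{\left(2 i \omega + 9\right)^{5}}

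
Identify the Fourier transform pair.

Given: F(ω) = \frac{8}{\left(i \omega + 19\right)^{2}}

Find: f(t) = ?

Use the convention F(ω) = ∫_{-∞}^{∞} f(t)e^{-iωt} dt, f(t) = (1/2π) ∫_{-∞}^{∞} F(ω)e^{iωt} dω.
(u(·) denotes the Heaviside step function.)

f(t) = 8 t e^{- 19 t} u\left(t\right)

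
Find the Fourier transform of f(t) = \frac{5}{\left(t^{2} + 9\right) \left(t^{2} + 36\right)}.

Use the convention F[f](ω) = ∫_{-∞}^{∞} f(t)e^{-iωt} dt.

F(ω) = \frac{5 \pi \left(2 e^{3 \left|{\omega}\right|} - 1\right) e^{- 6 \left|{\omega}\right|}}{162}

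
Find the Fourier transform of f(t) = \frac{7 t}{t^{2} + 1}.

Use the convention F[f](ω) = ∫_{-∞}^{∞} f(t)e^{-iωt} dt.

F(ω) = - 7 i \pi e^{- \left|{\omega}\right|} \operatorname{sign}{\left(\omega \right)}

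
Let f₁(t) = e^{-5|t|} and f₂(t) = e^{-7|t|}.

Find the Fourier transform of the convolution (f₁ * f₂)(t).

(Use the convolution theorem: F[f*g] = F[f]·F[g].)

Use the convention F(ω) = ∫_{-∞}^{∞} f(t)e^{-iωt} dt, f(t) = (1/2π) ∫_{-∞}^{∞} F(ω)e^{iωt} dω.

F[f₁*f₂](ω) = \frac{140}{\left(\omega^{2} + 25\right) \left(\omega^{2} + 49\right)}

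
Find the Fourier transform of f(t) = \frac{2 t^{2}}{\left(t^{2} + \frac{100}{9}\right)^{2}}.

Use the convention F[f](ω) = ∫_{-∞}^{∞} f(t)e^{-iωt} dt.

F(ω) = \frac{\pi \left(3 - 10 \left|{\omega}\right|\right) e^{- \frac{10 \left|{\omega}\right|}{3}}}{10}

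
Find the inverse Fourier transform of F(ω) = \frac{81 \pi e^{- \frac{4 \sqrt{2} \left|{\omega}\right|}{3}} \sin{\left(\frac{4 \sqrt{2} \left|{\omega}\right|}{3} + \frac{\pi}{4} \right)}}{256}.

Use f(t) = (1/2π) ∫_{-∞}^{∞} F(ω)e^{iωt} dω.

f(t) = \frac{6}{t^{4} + \frac{4096}{81}}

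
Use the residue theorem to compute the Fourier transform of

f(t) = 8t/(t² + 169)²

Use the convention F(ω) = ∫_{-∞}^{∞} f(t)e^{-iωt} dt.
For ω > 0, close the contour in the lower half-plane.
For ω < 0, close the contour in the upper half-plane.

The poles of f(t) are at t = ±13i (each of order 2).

Let g(z) = f(z)e^{-iωz}; for large |z| the factor e^{-iωz} decays in the lower half-plane when ω > 0 and in the upper half-plane when ω < 0.

Case ω > 0 (lower half-plane, clockwise contour ⇒ F(ω) = -2πi·ΣRes):
  Res_{z = - 13 i} g(z) = \frac{2 \omega e^{- 13 \omega}}{13} (pole of order 2)
  F(ω) = -2πi·ΣRes = - \frac{4 i \pi \omega e^{- 13 \omega}}{13}

Case ω < 0 (upper half-plane, counterclockwise contour ⇒ F(ω) = +2πi·ΣRes):
  Res_{z = 13 i} g(z) = - \frac{2 \omega e^{13 \omega}}{13} (pole of order 2)
  F(ω) = 2πi·ΣRes = - \frac{4 i \pi \omega e^{13 \omega}}{13}

Both cases combine into a single formula in |ω|:

F(ω) = - \frac{4 i \pi \omega e^{- 13 \left|{\omega}\right|}}{13}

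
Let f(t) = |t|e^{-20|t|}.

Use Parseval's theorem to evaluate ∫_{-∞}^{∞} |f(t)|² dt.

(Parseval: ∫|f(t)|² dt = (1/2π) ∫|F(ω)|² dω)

∫|f(t)|² dt = \frac{1}{16000}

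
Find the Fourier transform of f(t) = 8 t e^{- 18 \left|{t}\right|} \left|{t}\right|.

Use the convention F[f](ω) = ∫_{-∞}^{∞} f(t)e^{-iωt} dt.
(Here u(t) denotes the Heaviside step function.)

F(ω) = \frac{32 i \omega \left(\omega^{2} - 972\right)}{\left(\omega^{2} + 324\right)^{3}}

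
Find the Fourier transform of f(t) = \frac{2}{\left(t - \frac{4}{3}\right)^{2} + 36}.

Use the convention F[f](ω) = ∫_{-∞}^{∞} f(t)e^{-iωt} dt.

F(ω) = \frac{\pi e^{- \frac{4 i \omega}{3} - 6 \left|{\omega}\right|}}{3}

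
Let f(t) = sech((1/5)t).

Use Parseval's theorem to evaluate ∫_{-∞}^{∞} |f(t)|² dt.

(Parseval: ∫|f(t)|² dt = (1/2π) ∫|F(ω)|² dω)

∫|f(t)|² dt = 10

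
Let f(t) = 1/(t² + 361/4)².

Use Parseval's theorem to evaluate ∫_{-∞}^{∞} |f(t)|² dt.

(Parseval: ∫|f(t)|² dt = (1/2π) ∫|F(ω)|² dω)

∫|f(t)|² dt = \frac{40 \pi}{893871739}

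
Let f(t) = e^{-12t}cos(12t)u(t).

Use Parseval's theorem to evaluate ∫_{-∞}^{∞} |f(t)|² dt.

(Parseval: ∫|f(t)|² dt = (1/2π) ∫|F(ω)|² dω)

∫|f(t)|² dt = \frac{1}{32}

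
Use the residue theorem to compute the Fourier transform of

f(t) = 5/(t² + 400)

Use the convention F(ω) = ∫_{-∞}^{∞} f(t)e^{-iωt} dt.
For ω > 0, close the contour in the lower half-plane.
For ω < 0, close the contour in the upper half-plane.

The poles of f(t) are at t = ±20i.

Let g(z) = f(z)e^{-iωz}; for large |z| the factor e^{-iωz} decays in the lower half-plane when ω > 0 and in the upper half-plane when ω < 0.

Case ω > 0 (lower half-plane, clockwise contour ⇒ F(ω) = -2πi·ΣRes):
  Res_{z = - 20 i} g(z) = \frac{i e^{- 20 \omega}}{8}
  F(ω) = -2πi·ΣRes = \frac{\pi e^{- 20 \omega}}{4}

Case ω < 0 (upper half-plane, counterclockwise contour ⇒ F(ω) = +2πi·ΣRes):
  Res_{z = 20 i} g(z) = - \frac{i e^{20 \omega}}{8}
  F(ω) = 2πi·ΣRes = \frac{\pi e^{20 \omega}}{4}

Both cases combine into a single formula in |ω|:

F(ω) = \frac{\pi e^{- 20 \left|{\omega}\right|}}{4}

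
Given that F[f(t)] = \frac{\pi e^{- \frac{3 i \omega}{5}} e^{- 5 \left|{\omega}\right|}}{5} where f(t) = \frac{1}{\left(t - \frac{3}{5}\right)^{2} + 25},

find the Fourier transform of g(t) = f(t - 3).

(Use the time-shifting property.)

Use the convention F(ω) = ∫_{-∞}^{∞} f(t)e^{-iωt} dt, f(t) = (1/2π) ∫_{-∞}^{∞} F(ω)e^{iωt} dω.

F[g](ω) = \frac{\pi e^{- \frac{18 i \omega}{5} - 5 \left|{\omega}\right|}}{5}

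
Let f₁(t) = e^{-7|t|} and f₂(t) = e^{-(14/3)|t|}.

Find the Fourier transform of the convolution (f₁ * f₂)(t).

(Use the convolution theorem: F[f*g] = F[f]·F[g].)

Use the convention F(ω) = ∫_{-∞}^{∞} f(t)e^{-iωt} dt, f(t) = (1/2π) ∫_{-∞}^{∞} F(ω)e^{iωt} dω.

F[f₁*f₂](ω) = \frac{1176}{\left(\omega^{2} + 49\right) \left(9 \omega^{2} + 196\right)}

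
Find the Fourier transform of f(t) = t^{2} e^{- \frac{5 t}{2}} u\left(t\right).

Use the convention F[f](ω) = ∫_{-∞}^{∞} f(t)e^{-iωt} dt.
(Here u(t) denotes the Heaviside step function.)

F(ω) = \frac{16}{\left(2 i \omega + 5\right)^{3}}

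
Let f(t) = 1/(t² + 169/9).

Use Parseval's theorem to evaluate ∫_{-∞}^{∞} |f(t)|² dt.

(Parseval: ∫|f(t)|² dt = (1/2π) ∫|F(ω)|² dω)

∫|f(t)|² dt = \frac{27 \pi}{4394}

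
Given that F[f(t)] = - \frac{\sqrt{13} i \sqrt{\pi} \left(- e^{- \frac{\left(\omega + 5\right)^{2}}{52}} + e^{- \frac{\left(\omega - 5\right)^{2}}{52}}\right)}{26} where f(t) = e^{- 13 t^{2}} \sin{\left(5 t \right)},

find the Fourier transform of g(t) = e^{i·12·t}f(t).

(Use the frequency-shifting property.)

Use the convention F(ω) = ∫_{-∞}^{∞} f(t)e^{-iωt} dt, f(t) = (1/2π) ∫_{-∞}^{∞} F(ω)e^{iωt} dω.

F[g](ω) = \frac{\sqrt{13} i \sqrt{\pi} \left(- e^{\frac{5 \omega}{13}} + e^{\frac{60}{13}}\right) e^{- \frac{\omega^{2}}{52} + \frac{7 \omega}{26} - \frac{289}{52}}}{26}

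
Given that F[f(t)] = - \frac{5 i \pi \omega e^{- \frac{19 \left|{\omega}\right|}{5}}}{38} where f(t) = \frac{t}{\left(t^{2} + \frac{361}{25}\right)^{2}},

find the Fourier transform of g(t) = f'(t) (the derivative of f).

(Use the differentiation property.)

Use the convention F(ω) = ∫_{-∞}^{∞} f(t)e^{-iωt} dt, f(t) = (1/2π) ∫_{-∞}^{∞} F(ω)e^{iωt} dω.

F[g](ω) = \frac{5 \pi \omega^{2} e^{- \frac{19 \left|{\omega}\right|}{5}}}{38}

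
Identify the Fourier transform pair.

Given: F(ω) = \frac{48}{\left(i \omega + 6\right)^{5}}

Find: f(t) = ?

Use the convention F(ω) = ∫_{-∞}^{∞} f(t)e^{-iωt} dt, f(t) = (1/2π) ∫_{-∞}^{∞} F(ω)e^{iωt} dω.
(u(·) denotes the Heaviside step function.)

f(t) = 2 t^{4} e^{- 6 t} u\left(t\right)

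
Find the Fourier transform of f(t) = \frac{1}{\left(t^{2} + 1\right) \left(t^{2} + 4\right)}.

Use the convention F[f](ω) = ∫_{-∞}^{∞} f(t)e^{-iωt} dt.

F(ω) = \frac{\pi \left(2 e^{\left|{\omega}\right|} - 1\right) e^{- 2 \left|{\omega}\right|}}{6}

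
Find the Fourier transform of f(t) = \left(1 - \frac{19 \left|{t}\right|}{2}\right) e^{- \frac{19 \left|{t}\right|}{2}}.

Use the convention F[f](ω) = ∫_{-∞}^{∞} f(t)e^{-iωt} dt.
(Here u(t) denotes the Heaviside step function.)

F(ω) = \frac{608 \omega^{2}}{\left(4 \omega^{2} + 361\right)^{2}}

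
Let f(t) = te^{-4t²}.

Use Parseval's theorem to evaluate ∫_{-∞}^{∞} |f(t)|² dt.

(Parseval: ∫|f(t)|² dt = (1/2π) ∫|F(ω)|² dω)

∫|f(t)|² dt = \frac{\sqrt{2} \sqrt{\pi}}{64}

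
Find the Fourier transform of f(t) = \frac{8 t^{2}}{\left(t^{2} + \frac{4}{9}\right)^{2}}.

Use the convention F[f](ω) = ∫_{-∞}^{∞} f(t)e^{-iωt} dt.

F(ω) = 2 \pi \left(3 - 2 \left|{\omega}\right|\right) e^{- \frac{2 \left|{\omega}\right|}{3}}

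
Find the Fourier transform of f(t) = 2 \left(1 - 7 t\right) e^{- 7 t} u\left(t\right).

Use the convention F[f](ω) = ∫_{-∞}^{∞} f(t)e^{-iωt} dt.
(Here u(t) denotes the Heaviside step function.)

F(ω) = \frac{2 i \omega}{- \omega^{2} + 14 i \omega + 49}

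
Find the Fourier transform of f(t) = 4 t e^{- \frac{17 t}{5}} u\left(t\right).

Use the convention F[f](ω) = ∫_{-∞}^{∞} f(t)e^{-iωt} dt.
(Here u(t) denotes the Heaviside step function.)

F(ω) = \frac{100}{\left(5 i \omega + 17\right)^{2}}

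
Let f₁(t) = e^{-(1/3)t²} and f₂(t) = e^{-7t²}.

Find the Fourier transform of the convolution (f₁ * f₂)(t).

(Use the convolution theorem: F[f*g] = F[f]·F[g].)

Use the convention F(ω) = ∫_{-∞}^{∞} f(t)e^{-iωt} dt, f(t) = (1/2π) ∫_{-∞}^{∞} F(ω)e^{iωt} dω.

F[f₁*f₂](ω) = \frac{\sqrt{21} \pi e^{- \frac{11 \omega^{2}}{14}}}{7}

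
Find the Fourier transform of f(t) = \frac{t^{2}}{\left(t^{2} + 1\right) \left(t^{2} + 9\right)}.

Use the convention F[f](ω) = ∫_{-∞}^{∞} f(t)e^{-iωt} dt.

F(ω) = \frac{\pi \left(3 - e^{2 \left|{\omega}\right|}\right) e^{- 3 \left|{\omega}\right|}}{8}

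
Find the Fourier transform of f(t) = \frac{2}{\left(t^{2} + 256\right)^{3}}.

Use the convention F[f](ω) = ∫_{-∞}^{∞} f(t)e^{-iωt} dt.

F(ω) = \frac{\pi \left(256 \omega^{2} + 48 \left|{\omega}\right| + 3\right) e^{- 16 \left|{\omega}\right|}}{4194304}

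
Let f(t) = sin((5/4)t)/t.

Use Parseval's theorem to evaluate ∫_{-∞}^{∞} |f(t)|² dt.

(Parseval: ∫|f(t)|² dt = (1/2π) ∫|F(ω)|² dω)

∫|f(t)|² dt = \frac{5 \pi}{4}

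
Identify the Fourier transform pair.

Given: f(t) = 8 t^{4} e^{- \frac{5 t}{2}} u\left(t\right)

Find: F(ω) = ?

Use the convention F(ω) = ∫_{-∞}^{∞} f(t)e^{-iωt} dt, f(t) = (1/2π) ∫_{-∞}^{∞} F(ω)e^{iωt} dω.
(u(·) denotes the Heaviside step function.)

F(ω) = \frac{6144}{\left(2 i \omega + 5\right)^{5}}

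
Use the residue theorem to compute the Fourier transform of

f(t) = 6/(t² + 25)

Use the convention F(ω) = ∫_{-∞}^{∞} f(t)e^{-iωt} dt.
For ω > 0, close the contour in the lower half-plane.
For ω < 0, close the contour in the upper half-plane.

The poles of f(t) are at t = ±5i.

Let g(z) = f(z)e^{-iωz}; for large |z| the factor e^{-iωz} decays in the lower half-plane when ω > 0 and in the upper half-plane when ω < 0.

Case ω > 0 (lower half-plane, clockwise contour ⇒ F(ω) = -2πi·ΣRes):
  Res_{z = - 5 i} g(z) = \frac{3 i e^{- 5 \omega}}{5}
  F(ω) = -2πi·ΣRes = \frac{6 \pi e^{- 5 \omega}}{5}

Case ω < 0 (upper half-plane, counterclockwise contour ⇒ F(ω) = +2πi·ΣRes):
  Res_{z = 5 i} g(z) = - \frac{3 i e^{5 \omega}}{5}
  F(ω) = 2πi·ΣRes = \frac{6 \pi e^{5 \omega}}{5}

Both cases combine into a single formula in |ω|:

F(ω) = \frac{6 \pi e^{- 5 \left|{\omega}\right|}}{5}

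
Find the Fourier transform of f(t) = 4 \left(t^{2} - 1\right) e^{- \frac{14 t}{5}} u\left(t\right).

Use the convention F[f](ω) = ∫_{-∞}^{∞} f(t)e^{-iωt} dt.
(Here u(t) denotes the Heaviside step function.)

F(ω) = \frac{20 \left(250 i \omega - \left(5 i \omega + 14\right)^{3} + 700\right)}{\left(5 i \omega + 14\right)^{4}}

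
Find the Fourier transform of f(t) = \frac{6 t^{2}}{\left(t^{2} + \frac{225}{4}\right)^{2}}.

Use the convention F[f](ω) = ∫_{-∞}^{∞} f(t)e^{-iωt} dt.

F(ω) = \frac{\pi \left(2 - 15 \left|{\omega}\right|\right) e^{- \frac{15 \left|{\omega}\right|}{2}}}{5}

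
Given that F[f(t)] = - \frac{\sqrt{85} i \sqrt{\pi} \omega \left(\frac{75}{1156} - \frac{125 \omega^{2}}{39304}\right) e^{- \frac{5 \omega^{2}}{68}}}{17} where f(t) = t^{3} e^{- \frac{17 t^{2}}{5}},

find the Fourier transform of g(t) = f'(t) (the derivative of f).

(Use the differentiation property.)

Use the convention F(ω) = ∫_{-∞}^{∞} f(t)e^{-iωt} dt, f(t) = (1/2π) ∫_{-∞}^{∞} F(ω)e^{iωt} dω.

F[g](ω) = \frac{25 \sqrt{85} \sqrt{\pi} \omega^{2} \left(102 - 5 \omega^{2}\right) e^{- \frac{5 \omega^{2}}{68}}}{668168}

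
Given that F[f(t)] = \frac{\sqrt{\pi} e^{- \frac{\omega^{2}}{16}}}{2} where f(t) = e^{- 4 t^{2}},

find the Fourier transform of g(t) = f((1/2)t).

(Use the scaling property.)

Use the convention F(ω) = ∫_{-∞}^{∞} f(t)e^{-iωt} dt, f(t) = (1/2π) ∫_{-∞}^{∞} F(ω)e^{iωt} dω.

F[g](ω) = \sqrt{\pi} e^{- \frac{\omega^{2}}{4}}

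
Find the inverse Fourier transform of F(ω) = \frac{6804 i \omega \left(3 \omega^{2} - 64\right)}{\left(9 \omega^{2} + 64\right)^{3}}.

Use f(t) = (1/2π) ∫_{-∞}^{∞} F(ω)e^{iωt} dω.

f(t) = 7 t e^{- \frac{8 \left|{t}\right|}{3}} \left|{t}\right|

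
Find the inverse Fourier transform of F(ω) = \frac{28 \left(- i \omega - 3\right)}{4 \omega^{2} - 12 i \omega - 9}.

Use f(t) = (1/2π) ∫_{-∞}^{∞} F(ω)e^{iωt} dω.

f(t) = 7 \left(\frac{3 t}{2} + 1\right) e^{- \frac{3 t}{2}} u\left(t\right)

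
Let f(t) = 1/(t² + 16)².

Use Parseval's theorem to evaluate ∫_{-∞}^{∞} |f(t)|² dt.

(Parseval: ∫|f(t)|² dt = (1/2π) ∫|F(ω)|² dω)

∫|f(t)|² dt = \frac{5 \pi}{262144}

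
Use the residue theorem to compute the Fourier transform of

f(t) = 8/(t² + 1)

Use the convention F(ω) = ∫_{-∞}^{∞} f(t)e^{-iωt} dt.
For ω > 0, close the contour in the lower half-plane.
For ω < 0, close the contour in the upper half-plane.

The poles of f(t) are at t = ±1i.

Let g(z) = f(z)e^{-iωz}; for large |z| the factor e^{-iωz} decays in the lower half-plane when ω > 0 and in the upper half-plane when ω < 0.

Case ω > 0 (lower half-plane, clockwise contour ⇒ F(ω) = -2πi·ΣRes):
  Res_{z = - i} g(z) = 4 i e^{- \omega}
  F(ω) = -2πi·ΣRes = 8 \pi e^{- \omega}

Case ω < 0 (upper half-plane, counterclockwise contour ⇒ F(ω) = +2πi·ΣRes):
  Res_{z = i} g(z) = - 4 i e^{\omega}
  F(ω) = 2πi·ΣRes = 8 \pi e^{\omega}

Both cases combine into a single formula in |ω|:

F(ω) = 8 \pi e^{- \left|{\omega}\right|}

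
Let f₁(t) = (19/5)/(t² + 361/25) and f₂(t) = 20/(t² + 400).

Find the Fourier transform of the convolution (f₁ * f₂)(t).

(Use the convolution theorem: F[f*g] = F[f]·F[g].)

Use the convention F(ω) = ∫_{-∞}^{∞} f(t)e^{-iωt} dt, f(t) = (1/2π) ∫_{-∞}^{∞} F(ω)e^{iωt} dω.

F[f₁*f₂](ω) = \pi^{2} e^{- \frac{119 \left|{\omega}\right|}{5}}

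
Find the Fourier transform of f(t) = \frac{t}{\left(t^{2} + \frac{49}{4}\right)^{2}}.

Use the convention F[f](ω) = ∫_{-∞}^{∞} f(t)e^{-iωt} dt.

F(ω) = - \frac{i \pi \omega e^{- \frac{7 \left|{\omega}\right|}{2}}}{7}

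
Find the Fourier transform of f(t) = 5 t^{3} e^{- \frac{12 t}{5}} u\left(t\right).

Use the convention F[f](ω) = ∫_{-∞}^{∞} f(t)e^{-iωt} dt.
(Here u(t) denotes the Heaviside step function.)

F(ω) = \frac{18750}{\left(5 i \omega + 12\right)^{4}}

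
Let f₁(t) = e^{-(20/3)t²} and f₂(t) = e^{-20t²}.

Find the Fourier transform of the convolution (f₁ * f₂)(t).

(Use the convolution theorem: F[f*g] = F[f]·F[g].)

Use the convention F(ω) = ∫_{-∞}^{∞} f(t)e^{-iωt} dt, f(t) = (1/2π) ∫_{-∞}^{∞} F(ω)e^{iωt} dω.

F[f₁*f₂](ω) = \frac{\sqrt{3} \pi e^{- \frac{\omega^{2}}{20}}}{20}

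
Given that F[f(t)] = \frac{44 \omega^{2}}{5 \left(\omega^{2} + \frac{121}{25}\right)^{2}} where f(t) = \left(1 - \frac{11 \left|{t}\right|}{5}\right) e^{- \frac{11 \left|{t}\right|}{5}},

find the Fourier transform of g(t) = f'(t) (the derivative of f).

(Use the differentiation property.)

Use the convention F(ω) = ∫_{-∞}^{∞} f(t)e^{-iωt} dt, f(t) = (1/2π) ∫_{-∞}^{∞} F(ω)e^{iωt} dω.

F[g](ω) = \frac{5500 i \omega^{3}}{\left(25 \omega^{2} + 121\right)^{2}}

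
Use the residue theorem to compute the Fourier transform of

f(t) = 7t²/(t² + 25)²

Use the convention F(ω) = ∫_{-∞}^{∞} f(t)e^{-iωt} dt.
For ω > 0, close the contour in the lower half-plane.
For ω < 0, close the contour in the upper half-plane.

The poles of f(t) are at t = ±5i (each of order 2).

Let g(z) = f(z)e^{-iωz}; for large |z| the factor e^{-iωz} decays in the lower half-plane when ω > 0 and in the upper half-plane when ω < 0.

Case ω > 0 (lower half-plane, clockwise contour ⇒ F(ω) = -2πi·ΣRes):
  Res_{z = - 5 i} g(z) = \frac{7 i \left(1 - 5 \omega\right) e^{- 5 \omega}}{20} (pole of order 2)
  F(ω) = -2πi·ΣRes = \frac{7 \pi \left(1 - 5 \omega\right) e^{- 5 \omega}}{10}

Case ω < 0 (upper half-plane, counterclockwise contour ⇒ F(ω) = +2πi·ΣRes):
  Res_{z = 5 i} g(z) = \frac{7 i \left(- 5 \omega - 1\right) e^{5 \omega}}{20} (pole of order 2)
  F(ω) = 2πi·ΣRes = \frac{7 \pi \left(5 \omega + 1\right) e^{5 \omega}}{10}

Both cases combine into a single formula in |ω|:

F(ω) = \frac{7 \pi \left(1 - 5 \left|{\omega}\right|\right) e^{- 5 \left|{\omega}\right|}}{10}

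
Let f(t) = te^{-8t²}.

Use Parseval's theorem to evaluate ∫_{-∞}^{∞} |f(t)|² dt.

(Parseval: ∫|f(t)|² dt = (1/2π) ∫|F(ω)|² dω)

∫|f(t)|² dt = \frac{\sqrt{\pi}}{128}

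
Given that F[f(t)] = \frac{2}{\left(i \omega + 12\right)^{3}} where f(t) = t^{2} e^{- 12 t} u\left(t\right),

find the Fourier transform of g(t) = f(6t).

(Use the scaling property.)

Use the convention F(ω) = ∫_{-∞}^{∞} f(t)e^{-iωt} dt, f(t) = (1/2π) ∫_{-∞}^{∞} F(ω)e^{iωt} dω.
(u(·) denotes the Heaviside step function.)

F[g](ω) = \frac{72}{\left(i \omega + 72\right)^{3}}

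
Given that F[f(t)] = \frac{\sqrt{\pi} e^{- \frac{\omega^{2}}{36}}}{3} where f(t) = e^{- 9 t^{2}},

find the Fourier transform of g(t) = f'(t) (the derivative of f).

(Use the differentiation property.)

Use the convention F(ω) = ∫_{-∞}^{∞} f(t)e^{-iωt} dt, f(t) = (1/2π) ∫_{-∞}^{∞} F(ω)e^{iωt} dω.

F[g](ω) = \frac{i \sqrt{\pi} \omega e^{- \frac{\omega^{2}}{36}}}{3}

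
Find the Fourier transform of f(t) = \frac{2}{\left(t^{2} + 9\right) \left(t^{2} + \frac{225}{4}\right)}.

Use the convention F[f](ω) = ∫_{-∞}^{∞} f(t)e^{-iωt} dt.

F(ω) = \frac{8 \pi e^{- 3 \left|{\omega}\right|}}{567} - \frac{16 \pi e^{- \frac{15 \left|{\omega}\right|}{2}}}{2835}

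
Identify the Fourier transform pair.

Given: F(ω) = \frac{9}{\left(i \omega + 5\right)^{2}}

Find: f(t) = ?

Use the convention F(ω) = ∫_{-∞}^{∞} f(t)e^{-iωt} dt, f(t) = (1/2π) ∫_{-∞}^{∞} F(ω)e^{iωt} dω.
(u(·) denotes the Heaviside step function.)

f(t) = 9 t e^{- 5 t} u\left(t\right)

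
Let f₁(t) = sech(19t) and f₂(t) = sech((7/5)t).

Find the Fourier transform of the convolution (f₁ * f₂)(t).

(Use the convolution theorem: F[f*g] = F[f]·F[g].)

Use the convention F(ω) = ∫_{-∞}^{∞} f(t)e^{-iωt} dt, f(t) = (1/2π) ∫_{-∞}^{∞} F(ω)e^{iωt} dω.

F[f₁*f₂](ω) = \frac{5 \pi^{2}}{133 \cosh{\left(\frac{\pi \omega}{38} \right)} \cosh{\left(\frac{5 \pi \omega}{14} \right)}}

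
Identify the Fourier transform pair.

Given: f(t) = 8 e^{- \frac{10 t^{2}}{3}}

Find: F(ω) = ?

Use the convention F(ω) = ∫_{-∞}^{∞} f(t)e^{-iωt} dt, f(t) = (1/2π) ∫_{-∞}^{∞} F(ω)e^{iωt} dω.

F(ω) = \frac{4 \sqrt{30} \sqrt{\pi} e^{- \frac{3 \omega^{2}}{40}}}{5}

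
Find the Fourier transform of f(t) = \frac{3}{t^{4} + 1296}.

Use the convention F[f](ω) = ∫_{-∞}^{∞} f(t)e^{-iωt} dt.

F(ω) = \frac{\pi e^{- 3 \sqrt{2} \left|{\omega}\right|} \sin{\left(3 \sqrt{2} \left|{\omega}\right| + \frac{\pi}{4} \right)}}{72}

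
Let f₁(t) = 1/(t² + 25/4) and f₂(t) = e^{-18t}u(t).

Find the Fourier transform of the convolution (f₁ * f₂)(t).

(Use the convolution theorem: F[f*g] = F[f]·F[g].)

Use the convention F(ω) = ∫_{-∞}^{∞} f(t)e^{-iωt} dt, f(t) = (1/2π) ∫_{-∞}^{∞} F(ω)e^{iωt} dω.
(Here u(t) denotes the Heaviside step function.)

F[f₁*f₂](ω) = \frac{2 \pi e^{- \frac{5 \left|{\omega}\right|}{2}}}{5 \left(i \omega + 18\right)}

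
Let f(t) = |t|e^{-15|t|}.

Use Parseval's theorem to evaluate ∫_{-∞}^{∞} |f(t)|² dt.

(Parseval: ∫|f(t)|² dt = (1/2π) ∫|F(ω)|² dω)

∫|f(t)|² dt = \frac{1}{6750}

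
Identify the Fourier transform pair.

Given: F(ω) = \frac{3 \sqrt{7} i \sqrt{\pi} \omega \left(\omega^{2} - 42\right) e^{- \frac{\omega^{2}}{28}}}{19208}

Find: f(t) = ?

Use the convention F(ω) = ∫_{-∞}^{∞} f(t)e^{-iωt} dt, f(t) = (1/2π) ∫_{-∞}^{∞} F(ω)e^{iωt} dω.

f(t) = 3 t^{3} e^{- 7 t^{2}}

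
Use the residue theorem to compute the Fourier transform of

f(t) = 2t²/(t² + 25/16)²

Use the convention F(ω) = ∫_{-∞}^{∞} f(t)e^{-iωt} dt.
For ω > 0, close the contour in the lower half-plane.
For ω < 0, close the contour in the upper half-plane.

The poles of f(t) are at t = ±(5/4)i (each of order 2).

Let g(z) = f(z)e^{-iωz}; for large |z| the factor e^{-iωz} decays in the lower half-plane when ω > 0 and in the upper half-plane when ω < 0.

Case ω > 0 (lower half-plane, clockwise contour ⇒ F(ω) = -2πi·ΣRes):
  Res_{z = - \frac{5 i}{4}} g(z) = \frac{i \left(4 - 5 \omega\right) e^{- \frac{5 \omega}{4}}}{10} (pole of order 2)
  F(ω) = -2πi·ΣRes = \frac{\pi \left(4 - 5 \omega\right) e^{- \frac{5 \omega}{4}}}{5}

Case ω < 0 (upper half-plane, counterclockwise contour ⇒ F(ω) = +2πi·ΣRes):
  Res_{z = \frac{5 i}{4}} g(z) = \frac{i \left(- 5 \omega - 4\right) e^{\frac{5 \omega}{4}}}{10} (pole of order 2)
  F(ω) = 2πi·ΣRes = \frac{\pi \left(5 \omega + 4\right) e^{\frac{5 \omega}{4}}}{5}

Both cases combine into a single formula in |ω|:

F(ω) = \frac{\pi \left(4 - 5 \left|{\omega}\right|\right) e^{- \frac{5 \left|{\omega}\right|}{4}}}{5}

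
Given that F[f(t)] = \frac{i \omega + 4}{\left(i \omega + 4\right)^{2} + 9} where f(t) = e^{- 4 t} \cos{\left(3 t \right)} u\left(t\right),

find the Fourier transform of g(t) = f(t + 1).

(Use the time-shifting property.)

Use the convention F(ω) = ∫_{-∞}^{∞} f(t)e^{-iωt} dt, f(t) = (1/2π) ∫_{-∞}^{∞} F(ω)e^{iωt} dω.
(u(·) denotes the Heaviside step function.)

F[g](ω) = \frac{\left(i \omega + 4\right) e^{i \omega}}{\left(i \omega + 4\right)^{2} + 9}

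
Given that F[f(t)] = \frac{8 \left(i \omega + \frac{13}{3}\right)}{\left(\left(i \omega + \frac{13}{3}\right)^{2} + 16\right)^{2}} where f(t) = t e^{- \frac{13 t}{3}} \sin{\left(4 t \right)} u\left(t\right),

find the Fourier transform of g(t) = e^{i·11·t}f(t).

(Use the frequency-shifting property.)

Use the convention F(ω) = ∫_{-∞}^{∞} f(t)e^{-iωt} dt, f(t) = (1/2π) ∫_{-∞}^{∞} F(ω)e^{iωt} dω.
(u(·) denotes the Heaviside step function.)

F[g](ω) = \frac{216 \left(3 i \left(\omega - 11\right) + 13\right)}{\left(\left(3 i \left(\omega - 11\right) + 13\right)^{2} + 144\right)^{2}}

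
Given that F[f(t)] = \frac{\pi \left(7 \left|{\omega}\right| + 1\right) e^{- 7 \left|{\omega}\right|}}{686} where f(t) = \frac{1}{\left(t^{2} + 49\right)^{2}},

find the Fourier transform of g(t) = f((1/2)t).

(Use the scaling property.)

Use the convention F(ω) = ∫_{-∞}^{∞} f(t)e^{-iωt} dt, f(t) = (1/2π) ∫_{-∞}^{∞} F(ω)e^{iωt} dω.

F[g](ω) = \frac{\pi \left(14 \left|{\omega}\right| + 1\right) e^{- 14 \left|{\omega}\right|}}{343}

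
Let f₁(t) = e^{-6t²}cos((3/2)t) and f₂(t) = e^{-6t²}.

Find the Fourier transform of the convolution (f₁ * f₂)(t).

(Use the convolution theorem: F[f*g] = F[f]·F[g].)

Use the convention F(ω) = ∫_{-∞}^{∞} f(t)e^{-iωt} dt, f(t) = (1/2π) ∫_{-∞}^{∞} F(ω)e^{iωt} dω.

F[f₁*f₂](ω) = \frac{\pi \left(e^{\frac{\omega}{4}} + 1\right) e^{- \frac{\omega^{2}}{12} - \frac{\omega}{8} - \frac{3}{32}}}{12}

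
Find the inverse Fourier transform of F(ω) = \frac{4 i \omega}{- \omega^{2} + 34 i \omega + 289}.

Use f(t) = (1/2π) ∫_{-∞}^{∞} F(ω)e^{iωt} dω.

f(t) = 4 \left(1 - 17 t\right) e^{- 17 t} u\left(t\right)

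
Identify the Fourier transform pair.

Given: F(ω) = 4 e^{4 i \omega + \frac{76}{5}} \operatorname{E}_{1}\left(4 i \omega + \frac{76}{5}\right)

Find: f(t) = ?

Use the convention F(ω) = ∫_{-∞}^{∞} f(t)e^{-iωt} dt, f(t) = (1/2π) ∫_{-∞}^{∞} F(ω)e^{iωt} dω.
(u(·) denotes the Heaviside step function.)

f(t) = \frac{4 e^{- \frac{19 t}{5}} u\left(t\right)}{t + 4}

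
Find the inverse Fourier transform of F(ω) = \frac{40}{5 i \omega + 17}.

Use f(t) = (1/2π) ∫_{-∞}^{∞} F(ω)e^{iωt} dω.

f(t) = 8 e^{- \frac{17 t}{5}} u\left(t\right)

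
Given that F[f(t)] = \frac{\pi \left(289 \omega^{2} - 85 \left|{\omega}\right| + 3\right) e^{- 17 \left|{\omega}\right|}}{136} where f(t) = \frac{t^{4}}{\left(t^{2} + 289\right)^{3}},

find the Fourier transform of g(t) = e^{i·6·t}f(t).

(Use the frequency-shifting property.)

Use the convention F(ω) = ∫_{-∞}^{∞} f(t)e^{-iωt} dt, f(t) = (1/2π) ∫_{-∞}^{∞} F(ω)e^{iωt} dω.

F[g](ω) = \frac{\pi \left(289 \left(\omega - 6\right)^{2} - 85 \left|{\omega - 6}\right| + 3\right) e^{- 17 \left|{\omega - 6}\right|}}{136}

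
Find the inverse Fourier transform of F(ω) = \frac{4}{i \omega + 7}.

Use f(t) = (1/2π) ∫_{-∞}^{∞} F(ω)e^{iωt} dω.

f(t) = 4 e^{- 7 t} u\left(t\right)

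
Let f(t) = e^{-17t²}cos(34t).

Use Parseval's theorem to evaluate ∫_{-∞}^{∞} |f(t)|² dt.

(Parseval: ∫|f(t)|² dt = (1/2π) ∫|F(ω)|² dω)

∫|f(t)|² dt = \frac{\sqrt{34} \sqrt{\pi} \left(1 + e^{34}\right)}{68 e^{34}}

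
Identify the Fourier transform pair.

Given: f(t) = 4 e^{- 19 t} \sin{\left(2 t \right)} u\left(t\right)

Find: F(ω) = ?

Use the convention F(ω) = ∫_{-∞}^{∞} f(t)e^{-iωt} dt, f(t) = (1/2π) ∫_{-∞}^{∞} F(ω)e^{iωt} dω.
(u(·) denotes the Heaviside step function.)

F(ω) = \frac{8}{\left(i \omega + 19\right)^{2} + 4}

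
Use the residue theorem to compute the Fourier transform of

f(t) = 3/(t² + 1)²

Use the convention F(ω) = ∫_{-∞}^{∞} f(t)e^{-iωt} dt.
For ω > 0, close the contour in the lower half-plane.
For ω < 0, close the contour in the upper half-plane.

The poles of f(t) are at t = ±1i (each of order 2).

Let g(z) = f(z)e^{-iωz}; for large |z| the factor e^{-iωz} decays in the lower half-plane when ω > 0 and in the upper half-plane when ω < 0.

Case ω > 0 (lower half-plane, clockwise contour ⇒ F(ω) = -2πi·ΣRes):
  Res_{z = - i} g(z) = \frac{3 i \left(\omega + 1\right) e^{- \omega}}{4} (pole of order 2)
  F(ω) = -2πi·ΣRes = \frac{3 \pi \left(\omega + 1\right) e^{- \omega}}{2}

Case ω < 0 (upper half-plane, counterclockwise contour ⇒ F(ω) = +2πi·ΣRes):
  Res_{z = i} g(z) = \frac{3 i \left(\omega - 1\right) e^{\omega}}{4} (pole of order 2)
  F(ω) = 2πi·ΣRes = \frac{3 \pi \left(1 - \omega\right) e^{\omega}}{2}

Both cases combine into a single formula in |ω|:

F(ω) = \frac{3 \pi \left(\left|{\omega}\right| + 1\right) e^{- \left|{\omega}\right|}}{2}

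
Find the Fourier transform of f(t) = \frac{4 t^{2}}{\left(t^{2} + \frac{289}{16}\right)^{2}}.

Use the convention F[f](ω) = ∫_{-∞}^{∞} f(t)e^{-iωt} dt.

F(ω) = \frac{2 \pi \left(4 - 17 \left|{\omega}\right|\right) e^{- \frac{17 \left|{\omega}\right|}{4}}}{17}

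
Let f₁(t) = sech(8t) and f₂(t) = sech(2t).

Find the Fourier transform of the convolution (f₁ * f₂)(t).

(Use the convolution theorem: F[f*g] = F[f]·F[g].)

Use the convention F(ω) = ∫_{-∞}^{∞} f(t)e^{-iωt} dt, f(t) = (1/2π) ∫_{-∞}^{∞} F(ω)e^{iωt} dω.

F[f₁*f₂](ω) = \frac{\pi^{2}}{16 \cosh{\left(\frac{\pi \omega}{16} \right)} \cosh{\left(\frac{\pi \omega}{4} \right)}}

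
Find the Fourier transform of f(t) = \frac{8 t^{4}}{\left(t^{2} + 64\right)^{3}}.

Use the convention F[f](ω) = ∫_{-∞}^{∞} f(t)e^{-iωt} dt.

F(ω) = \frac{\pi \left(64 \omega^{2} - 40 \left|{\omega}\right| + 3\right) e^{- 8 \left|{\omega}\right|}}{8}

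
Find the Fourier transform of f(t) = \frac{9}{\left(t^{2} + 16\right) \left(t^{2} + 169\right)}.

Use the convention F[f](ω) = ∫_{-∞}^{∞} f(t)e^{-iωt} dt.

F(ω) = \frac{\pi \left(13 e^{9 \left|{\omega}\right|} - 4\right) e^{- 13 \left|{\omega}\right|}}{884}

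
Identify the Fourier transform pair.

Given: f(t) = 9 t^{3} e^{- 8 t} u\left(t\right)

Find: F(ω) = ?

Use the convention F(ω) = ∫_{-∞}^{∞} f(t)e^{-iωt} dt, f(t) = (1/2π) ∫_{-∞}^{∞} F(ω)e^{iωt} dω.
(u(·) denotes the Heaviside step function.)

F(ω) = \frac{54}{\left(i \omega + 8\right)^{4}}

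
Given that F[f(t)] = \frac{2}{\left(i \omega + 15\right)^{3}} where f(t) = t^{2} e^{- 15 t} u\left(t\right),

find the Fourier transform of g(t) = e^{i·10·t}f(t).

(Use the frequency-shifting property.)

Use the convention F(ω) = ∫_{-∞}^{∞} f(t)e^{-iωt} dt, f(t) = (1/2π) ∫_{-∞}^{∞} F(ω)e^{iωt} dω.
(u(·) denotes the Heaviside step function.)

F[g](ω) = \frac{2}{\left(i \left(\omega - 10\right) + 15\right)^{3}}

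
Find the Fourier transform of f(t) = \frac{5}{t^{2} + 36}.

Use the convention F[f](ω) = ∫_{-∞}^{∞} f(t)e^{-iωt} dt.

F(ω) = \frac{5 \pi e^{- 6 \left|{\omega}\right|}}{6}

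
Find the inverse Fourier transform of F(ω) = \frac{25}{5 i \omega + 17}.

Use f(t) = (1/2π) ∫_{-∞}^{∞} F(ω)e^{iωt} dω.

f(t) = 5 e^{- \frac{17 t}{5}} u\left(t\right)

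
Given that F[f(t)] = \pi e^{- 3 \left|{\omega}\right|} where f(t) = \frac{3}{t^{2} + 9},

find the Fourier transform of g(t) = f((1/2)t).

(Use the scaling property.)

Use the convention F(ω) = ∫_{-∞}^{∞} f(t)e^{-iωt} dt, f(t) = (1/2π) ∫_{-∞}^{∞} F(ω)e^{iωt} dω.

F[g](ω) = 2 \pi e^{- 6 \left|{\omega}\right|}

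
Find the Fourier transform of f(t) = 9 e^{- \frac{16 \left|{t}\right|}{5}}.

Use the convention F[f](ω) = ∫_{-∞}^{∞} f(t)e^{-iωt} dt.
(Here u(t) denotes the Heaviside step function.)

F(ω) = \frac{1440}{25 \omega^{2} + 256}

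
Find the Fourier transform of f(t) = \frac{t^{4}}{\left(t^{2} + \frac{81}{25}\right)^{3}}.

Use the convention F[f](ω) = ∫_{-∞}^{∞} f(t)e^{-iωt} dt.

F(ω) = \frac{\pi \left(27 \omega^{2} - 75 \left|{\omega}\right| + 25\right) e^{- \frac{9 \left|{\omega}\right|}{5}}}{120}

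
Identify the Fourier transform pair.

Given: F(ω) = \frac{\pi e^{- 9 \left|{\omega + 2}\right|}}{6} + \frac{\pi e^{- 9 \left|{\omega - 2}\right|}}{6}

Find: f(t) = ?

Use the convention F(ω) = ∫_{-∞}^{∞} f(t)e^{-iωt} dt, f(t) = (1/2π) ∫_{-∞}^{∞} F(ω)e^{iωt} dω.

f(t) = \frac{3 \cos{\left(2 t \right)}}{t^{2} + 81}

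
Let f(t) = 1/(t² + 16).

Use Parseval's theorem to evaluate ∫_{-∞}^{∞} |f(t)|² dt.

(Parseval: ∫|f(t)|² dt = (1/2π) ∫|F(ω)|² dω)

∫|f(t)|² dt = \frac{\pi}{128}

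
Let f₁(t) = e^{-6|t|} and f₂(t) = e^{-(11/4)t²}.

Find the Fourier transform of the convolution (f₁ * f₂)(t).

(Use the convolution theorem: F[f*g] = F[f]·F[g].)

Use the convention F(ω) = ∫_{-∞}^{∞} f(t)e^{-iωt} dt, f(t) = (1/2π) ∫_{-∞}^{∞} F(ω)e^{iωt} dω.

F[f₁*f₂](ω) = \frac{24 \sqrt{11} \sqrt{\pi} e^{- \frac{\omega^{2}}{11}}}{11 \left(\omega^{2} + 36\right)}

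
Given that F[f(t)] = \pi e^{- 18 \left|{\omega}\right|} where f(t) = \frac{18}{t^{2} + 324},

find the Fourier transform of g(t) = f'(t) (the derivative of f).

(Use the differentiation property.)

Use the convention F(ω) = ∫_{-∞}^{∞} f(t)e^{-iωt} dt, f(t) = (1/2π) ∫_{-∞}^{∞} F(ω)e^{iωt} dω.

F[g](ω) = i \pi \omega e^{- 18 \left|{\omega}\right|}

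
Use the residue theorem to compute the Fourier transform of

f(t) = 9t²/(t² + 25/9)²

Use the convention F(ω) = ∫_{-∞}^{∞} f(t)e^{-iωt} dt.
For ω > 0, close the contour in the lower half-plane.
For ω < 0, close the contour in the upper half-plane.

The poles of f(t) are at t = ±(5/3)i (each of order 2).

Let g(z) = f(z)e^{-iωz}; for large |z| the factor e^{-iωz} decays in the lower half-plane when ω > 0 and in the upper half-plane when ω < 0.

Case ω > 0 (lower half-plane, clockwise contour ⇒ F(ω) = -2πi·ΣRes):
  Res_{z = - \frac{5 i}{3}} g(z) = \frac{9 i \left(3 - 5 \omega\right) e^{- \frac{5 \omega}{3}}}{20} (pole of order 2)
  F(ω) = -2πi·ΣRes = \frac{9 \pi \left(3 - 5 \omega\right) e^{- \frac{5 \omega}{3}}}{10}

Case ω < 0 (upper half-plane, counterclockwise contour ⇒ F(ω) = +2πi·ΣRes):
  Res_{z = \frac{5 i}{3}} g(z) = \frac{9 i \left(- 5 \omega - 3\right) e^{\frac{5 \omega}{3}}}{20} (pole of order 2)
  F(ω) = 2πi·ΣRes = \frac{9 \pi \left(5 \omega + 3\right) e^{\frac{5 \omega}{3}}}{10}

Both cases combine into a single formula in |ω|:

F(ω) = \frac{9 \pi \left(3 - 5 \left|{\omega}\right|\right) e^{- \frac{5 \left|{\omega}\right|}{3}}}{10}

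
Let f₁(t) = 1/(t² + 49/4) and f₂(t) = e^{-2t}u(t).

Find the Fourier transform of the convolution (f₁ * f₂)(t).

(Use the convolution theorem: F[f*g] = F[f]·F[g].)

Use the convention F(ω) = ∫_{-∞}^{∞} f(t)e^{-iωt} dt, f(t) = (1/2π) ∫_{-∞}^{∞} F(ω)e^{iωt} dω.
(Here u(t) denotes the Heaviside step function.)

F[f₁*f₂](ω) = \frac{2 \pi e^{- \frac{7 \left|{\omega}\right|}{2}}}{7 \left(i \omega + 2\right)}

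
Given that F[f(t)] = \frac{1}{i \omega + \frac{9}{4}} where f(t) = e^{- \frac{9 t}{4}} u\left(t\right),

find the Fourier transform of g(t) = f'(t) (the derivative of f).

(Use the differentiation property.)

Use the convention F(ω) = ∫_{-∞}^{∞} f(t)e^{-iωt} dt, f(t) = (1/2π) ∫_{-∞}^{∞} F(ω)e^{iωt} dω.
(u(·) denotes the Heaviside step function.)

F[g](ω) = \frac{4 \omega}{4 \omega - 9 i}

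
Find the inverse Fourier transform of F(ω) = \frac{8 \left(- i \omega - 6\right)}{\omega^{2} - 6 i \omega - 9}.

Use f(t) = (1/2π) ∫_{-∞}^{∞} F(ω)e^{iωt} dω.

f(t) = 8 \left(3 t + 1\right) e^{- 3 t} u\left(t\right)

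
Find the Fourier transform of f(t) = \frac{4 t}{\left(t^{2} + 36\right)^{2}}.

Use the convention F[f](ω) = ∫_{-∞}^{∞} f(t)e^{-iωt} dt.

F(ω) = - \frac{i \pi \omega e^{- 6 \left|{\omega}\right|}}{3}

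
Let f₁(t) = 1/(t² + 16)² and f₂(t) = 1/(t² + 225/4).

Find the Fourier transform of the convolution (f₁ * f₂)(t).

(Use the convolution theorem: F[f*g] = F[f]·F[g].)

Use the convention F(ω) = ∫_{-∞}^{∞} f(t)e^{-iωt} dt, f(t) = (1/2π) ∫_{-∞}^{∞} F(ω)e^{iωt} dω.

F[f₁*f₂](ω) = \frac{\pi^{2} \left(4 \left|{\omega}\right| + 1\right) e^{- \frac{23 \left|{\omega}\right|}{2}}}{960}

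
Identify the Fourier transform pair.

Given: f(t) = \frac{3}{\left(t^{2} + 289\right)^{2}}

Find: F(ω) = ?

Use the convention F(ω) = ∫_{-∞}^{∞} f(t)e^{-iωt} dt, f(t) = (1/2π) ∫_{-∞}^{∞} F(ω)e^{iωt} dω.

F(ω) = \frac{3 \pi \left(17 \left|{\omega}\right| + 1\right) e^{- 17 \left|{\omega}\right|}}{9826}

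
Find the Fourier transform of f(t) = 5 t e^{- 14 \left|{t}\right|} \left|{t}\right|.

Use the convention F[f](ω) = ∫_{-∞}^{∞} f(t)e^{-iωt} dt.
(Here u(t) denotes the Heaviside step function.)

F(ω) = \frac{20 i \omega \left(\omega^{2} - 588\right)}{\left(\omega^{2} + 196\right)^{3}}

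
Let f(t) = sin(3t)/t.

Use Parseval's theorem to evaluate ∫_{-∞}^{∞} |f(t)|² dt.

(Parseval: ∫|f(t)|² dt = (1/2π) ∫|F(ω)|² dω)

∫|f(t)|² dt = 3 \pi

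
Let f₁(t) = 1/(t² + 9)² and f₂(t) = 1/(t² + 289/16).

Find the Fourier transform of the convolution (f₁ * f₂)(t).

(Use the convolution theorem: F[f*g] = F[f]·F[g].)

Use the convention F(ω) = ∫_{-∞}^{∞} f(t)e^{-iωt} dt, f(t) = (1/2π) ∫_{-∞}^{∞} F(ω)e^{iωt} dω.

F[f₁*f₂](ω) = \frac{2 \pi^{2} \left(3 \left|{\omega}\right| + 1\right) e^{- \frac{29 \left|{\omega}\right|}{4}}}{459}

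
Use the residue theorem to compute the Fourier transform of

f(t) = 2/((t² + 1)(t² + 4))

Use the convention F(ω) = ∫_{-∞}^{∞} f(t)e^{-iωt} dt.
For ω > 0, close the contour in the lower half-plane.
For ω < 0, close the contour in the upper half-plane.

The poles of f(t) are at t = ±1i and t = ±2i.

Let g(z) = f(z)e^{-iωz}; for large |z| the factor e^{-iωz} decays in the lower half-plane when ω > 0 and in the upper half-plane when ω < 0.

Case ω > 0 (lower half-plane, clockwise contour ⇒ F(ω) = -2πi·ΣRes):
  Res_{z = - i} g(z) = \frac{i e^{- \omega}}{3}
  Res_{z = - 2 i} g(z) = - \frac{i e^{- 2 \omega}}{6}
  F(ω) = -2πi·ΣRes = \frac{\pi \left(2 e^{\omega} - 1\right) e^{- 2 \omega}}{3}

Case ω < 0 (upper half-plane, counterclockwise contour ⇒ F(ω) = +2πi·ΣRes):
  Res_{z = i} g(z) = - \frac{i e^{\omega}}{3}
  Res_{z = 2 i} g(z) = \frac{i e^{2 \omega}}{6}
  F(ω) = 2πi·ΣRes = \frac{\pi \left(2 - e^{\omega}\right) e^{\omega}}{3}

Both cases combine into a single formula in |ω|:

F(ω) = \frac{\pi \left(2 e^{\left|{\omega}\right|} - 1\right) e^{- 2 \left|{\omega}\right|}}{3}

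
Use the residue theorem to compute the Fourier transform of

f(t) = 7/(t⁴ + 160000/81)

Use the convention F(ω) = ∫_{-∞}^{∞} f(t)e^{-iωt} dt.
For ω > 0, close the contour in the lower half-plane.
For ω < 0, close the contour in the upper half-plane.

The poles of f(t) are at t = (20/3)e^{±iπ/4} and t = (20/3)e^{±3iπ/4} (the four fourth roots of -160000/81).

Let g(z) = f(z)e^{-iωz}; for large |z| the factor e^{-iωz} decays in the lower half-plane when ω > 0 and in the upper half-plane when ω < 0.

Case ω > 0 (lower half-plane, clockwise contour ⇒ F(ω) = -2πi·ΣRes):
  Res_{z = - \frac{10 \sqrt{2}}{3} - \frac{10 \sqrt{2} i}{3}} g(z) = \frac{189 \sqrt{2} i \left(1 - i\right) e^{\frac{10 \sqrt{2} \omega \left(-1 + i\right)}{3}}}{64000}
  Res_{z = \frac{10 \sqrt{2}}{3} - \frac{10 \sqrt{2} i}{3}} g(z) = \frac{189 \sqrt{2} i \left(1 + i\right) e^{- \frac{10 \sqrt{2} \omega \left(1 + i\right)}{3}}}{64000}
  F(ω) = -2πi·ΣRes = \frac{189 \sqrt{2} \pi \left(1 - i\right) \left(e^{\frac{20 \sqrt{2} i \omega}{3}} + i\right) e^{- \frac{10 \sqrt{2} \omega \left(1 + i\right)}{3}}}{32000} = \frac{189 \pi e^{- \frac{10 \sqrt{2} \omega}{3}} \sin{\left(\frac{10 \sqrt{2} \omega}{3} + \frac{\pi}{4} \right)}}{8000}

Case ω < 0 (upper half-plane, counterclockwise contour ⇒ F(ω) = +2πi·ΣRes):
  Res_{z = \frac{10 \sqrt{2}}{3} + \frac{10 \sqrt{2} i}{3}} g(z) = \frac{189 \sqrt{2} i \left(-1 + i\right) e^{\frac{10 \sqrt{2} \omega \left(1 - i\right)}{3}}}{64000}
  Res_{z = - \frac{10 \sqrt{2}}{3} + \frac{10 \sqrt{2} i}{3}} g(z) = \frac{189 \sqrt{2} \left(1 - i\right) e^{\frac{10 \sqrt{2} \omega \left(1 + i\right)}{3}}}{64000}
  F(ω) = 2πi·ΣRes = - \frac{189 \sqrt{2} i \pi \left(i \left(1 - i\right) e^{\frac{10 \sqrt{2} \omega \left(1 - i\right)}{3}} - \left(1 - i\right) e^{\frac{10 \sqrt{2} \omega \left(1 + i\right)}{3}}\right)}{32000} = \frac{189 \pi e^{\frac{10 \sqrt{2} \omega}{3}} \cos{\left(\frac{10 \sqrt{2} \omega}{3} + \frac{\pi}{4} \right)}}{8000}

Both cases combine into a single formula in |ω|:

F(ω) = \frac{189 \pi e^{- \frac{10 \sqrt{2} \left|{\omega}\right|}{3}} \sin{\left(\frac{10 \sqrt{2} \left|{\omega}\right|}{3} + \frac{\pi}{4} \right)}}{8000}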